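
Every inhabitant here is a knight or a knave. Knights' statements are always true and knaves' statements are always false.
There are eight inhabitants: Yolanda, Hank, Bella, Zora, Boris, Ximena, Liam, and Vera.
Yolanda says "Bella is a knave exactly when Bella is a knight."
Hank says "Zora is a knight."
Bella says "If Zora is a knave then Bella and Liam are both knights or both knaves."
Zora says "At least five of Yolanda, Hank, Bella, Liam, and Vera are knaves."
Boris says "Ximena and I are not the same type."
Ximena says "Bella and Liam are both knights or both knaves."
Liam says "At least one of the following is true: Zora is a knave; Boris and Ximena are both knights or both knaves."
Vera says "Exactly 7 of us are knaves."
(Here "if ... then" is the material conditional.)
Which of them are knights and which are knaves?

Knights: Boris and Liam. Knaves: Yolanda, Hank, Bella, Zora, Ximena, and Vera.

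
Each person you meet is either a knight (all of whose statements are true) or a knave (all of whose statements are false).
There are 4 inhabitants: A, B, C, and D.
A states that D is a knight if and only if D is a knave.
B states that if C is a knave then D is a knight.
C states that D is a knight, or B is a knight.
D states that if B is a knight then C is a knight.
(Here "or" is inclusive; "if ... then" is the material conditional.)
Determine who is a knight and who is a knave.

Knights: B, C, and D. Knaves: A.

A (knave): "D is a knight if and only if D is a knave" — false. ✓
B is a knight, so "if C is a knave then D is a knight" must be true — and it is.
Since C is a knight, "D is a knight, or B is a knight" needs to be true, which holds.
Since D is a knight, "if B is a knight then C is a knight" needs to be true, which holds.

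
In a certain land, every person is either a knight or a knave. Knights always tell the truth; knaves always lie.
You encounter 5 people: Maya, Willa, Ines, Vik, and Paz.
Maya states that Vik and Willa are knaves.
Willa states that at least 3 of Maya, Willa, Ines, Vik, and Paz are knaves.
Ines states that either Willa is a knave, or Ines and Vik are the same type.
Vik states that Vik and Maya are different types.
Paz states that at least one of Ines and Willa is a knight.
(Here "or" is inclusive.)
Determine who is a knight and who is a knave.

Maya is a knave, Willa is a knave, Ines is a knight, Vik is a knight, and Paz is a knight.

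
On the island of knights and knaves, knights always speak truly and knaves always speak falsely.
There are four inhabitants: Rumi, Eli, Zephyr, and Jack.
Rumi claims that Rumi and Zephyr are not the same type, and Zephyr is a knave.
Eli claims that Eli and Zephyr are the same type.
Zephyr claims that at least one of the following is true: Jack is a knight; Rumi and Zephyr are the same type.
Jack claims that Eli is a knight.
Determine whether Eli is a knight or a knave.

Eli is a knight.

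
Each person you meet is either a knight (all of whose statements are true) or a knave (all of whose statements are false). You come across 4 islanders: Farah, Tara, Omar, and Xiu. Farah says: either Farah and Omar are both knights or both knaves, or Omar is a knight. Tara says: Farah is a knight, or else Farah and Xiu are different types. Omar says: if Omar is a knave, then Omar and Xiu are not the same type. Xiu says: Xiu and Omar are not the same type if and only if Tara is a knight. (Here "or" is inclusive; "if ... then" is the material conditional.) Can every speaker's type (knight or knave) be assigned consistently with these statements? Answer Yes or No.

Checking all 16 assignments, each has at least one speaker whose statement's truth value contradicts their type.

No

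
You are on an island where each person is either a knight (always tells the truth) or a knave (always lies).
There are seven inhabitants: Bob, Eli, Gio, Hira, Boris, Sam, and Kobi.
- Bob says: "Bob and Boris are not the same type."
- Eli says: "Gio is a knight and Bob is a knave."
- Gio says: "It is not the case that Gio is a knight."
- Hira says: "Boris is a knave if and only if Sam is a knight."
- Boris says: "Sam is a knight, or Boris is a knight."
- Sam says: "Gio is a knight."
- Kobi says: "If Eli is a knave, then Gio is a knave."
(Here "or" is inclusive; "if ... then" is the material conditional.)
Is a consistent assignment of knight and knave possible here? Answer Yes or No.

No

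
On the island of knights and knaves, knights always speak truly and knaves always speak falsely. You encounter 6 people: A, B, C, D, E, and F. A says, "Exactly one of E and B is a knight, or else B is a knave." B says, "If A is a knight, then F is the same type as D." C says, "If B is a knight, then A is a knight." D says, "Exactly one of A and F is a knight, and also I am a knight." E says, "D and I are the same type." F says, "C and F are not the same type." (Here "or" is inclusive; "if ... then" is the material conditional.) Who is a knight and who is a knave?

A is a knave, B is a knight, C is a knave, D is a knight, E is a knight, and F is a knight.

As a knave, A's statement "exactly one of E and B is a knight, or else B is a knave" should be false; it is.
B (knight): "if A is a knight, then F is the same type as D" — true. ✓
As a knave, C's statement "if B is a knight, then A is a knight" should be false; it is.
Since D is a knight, "exactly one of A and F is a knight, and also I am a knight" needs to be true, which holds.
Since E is a knight, "D and I are the same type" needs to be true, which holds.
Since F is a knight, "C and F are not the same type" needs to be true, which holds.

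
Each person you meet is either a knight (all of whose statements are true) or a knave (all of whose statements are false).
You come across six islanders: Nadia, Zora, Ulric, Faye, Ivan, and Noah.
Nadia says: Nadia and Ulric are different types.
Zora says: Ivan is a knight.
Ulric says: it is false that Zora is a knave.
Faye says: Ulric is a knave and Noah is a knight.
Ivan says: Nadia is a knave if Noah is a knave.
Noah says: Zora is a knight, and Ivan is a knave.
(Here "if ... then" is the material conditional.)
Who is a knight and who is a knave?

Nadia is a knight, Zora is a knave, Ulric is a knave, Faye is a knave, Ivan is a knave, and Noah is a knave.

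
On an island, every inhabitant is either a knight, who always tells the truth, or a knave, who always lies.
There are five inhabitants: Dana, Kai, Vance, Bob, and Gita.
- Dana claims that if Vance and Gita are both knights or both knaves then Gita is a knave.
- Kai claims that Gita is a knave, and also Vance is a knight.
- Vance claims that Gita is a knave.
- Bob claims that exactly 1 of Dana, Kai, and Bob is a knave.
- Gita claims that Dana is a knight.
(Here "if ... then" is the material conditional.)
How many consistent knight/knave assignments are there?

2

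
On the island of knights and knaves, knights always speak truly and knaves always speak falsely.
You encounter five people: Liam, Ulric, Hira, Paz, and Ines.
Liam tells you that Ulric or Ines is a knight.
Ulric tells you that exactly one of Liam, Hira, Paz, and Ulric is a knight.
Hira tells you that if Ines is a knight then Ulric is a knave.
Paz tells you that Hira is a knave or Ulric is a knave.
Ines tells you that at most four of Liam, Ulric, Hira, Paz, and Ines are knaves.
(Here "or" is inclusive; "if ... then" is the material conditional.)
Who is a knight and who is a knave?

Knights: Liam, Hira, Paz, and Ines. Knaves: Ulric.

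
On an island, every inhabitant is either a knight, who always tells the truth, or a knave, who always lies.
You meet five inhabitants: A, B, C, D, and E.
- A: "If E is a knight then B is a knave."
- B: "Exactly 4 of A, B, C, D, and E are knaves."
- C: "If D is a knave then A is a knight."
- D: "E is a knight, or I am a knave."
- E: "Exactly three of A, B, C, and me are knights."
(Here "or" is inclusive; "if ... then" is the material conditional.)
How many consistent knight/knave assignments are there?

1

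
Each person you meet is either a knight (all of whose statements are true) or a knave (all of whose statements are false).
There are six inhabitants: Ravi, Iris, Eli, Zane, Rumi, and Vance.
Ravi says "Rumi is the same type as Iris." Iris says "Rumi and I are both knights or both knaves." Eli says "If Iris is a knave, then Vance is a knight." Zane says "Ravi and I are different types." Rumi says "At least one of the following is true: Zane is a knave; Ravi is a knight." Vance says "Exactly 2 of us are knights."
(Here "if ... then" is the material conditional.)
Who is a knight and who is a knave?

Ravi is a knave, Iris is a knave, Eli is a knave, Zane is a knave, Rumi is a knight, and Vance is a knave.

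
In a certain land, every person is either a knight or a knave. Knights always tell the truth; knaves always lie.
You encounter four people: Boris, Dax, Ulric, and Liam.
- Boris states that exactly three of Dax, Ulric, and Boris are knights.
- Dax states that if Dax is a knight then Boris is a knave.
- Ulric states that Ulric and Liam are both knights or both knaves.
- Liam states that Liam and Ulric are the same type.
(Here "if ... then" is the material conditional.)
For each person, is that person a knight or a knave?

Boris is a knave, Dax is a knight, Ulric is a knight, and Liam is a knight.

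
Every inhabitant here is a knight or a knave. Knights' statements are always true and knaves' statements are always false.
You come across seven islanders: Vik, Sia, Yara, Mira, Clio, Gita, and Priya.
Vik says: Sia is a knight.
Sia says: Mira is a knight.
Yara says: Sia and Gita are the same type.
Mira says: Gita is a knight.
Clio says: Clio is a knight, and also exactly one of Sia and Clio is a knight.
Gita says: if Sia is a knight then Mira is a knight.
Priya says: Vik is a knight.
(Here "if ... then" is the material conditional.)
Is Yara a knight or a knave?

Yara is a knight.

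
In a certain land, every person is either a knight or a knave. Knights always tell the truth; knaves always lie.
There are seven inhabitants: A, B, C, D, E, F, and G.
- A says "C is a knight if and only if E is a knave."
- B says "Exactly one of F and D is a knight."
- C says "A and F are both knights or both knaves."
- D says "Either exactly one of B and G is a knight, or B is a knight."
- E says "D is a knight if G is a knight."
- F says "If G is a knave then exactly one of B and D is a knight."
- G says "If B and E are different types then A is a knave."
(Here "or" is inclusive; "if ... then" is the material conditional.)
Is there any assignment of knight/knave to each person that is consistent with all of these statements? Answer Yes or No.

Yes

One consistent assignment: A=knight, B=knave, C=knave, D=knave, E=knight, F=knave, G=knave.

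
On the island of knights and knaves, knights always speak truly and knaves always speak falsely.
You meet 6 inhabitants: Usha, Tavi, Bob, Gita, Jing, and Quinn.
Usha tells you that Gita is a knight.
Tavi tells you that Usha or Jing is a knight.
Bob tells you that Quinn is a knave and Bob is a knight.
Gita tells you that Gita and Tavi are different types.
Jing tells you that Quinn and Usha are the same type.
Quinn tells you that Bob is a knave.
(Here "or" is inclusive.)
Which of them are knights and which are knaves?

Usha is a knave, Tavi is a knave, Bob is a knave, Gita is a knave, Jing is a knave, and Quinn is a knight.

As a knave, Usha's statement "Gita is a knight" should be False; it is.
Tavi is a knave, and the claim "Usha or Jing is a knight" is indeed False.
Bob is a knave, and the claim "Quinn is a knave and Bob is a knight" is indeed False.
Gita (knave): "Gita and Tavi are different types" — False. ✓
Since Jing is a knave, "Quinn and Usha are the same type" needs to be False, which holds.
Quinn (knight): "Bob is a knave" — true. ✓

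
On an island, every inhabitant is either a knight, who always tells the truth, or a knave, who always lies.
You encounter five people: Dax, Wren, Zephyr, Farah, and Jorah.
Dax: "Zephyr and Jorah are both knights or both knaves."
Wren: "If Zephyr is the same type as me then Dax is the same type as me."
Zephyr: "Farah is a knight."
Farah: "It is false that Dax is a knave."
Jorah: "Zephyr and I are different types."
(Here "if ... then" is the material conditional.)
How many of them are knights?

2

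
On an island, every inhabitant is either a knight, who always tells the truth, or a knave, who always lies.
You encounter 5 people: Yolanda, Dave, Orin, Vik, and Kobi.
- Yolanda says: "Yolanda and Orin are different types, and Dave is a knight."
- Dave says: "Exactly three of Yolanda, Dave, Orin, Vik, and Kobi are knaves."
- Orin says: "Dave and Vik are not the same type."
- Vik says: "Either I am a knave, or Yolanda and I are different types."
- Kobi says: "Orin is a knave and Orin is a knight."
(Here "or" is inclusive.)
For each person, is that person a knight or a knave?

Yolanda is a knave, and the claim "Yolanda and Orin are different types, and Dave is a knight" is indeed False.
Dave is a knight; "exactly three of Yolanda, Dave, Orin, Vik, and Kobi are knaves" is True, as required.
Orin is a knave, so "Dave and Vik are not the same type" must be False — and it is.
Vik (knight): "either I am a knave, or Yolanda and I are different types" — True. ✓
Kobi (knave): "Orin is a knave and Orin is a knight" — False. ✓

Knights: Dave and Vik. Knaves: Yolanda, Orin, and Kobi.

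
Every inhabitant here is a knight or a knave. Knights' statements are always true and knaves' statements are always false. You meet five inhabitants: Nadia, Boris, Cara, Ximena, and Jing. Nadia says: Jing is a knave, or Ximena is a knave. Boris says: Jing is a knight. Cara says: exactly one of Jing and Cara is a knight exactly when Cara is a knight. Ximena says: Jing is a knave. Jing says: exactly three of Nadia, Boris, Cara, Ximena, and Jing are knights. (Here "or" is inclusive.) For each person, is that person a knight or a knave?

Nadia is a knight, Boris is a knight, Cara is a knave, Ximena is a knave, and Jing is a knight.

Suppose Nadia is a knave. Then Nadia's statement "Jing is a knave, or Ximena is a knave" would have to be false. Checking the 16 ways to assign the others, none is consistent with every speaker.
(For instance, with Boris=knight, Cara=knave, Ximena=knave, Jing=knight, Nadia's claim "Jing is a knave, or Ximena is a knave" comes out true where it would need to be false.)
So Nadia must be a knight, making "Jing is a knave, or Ximena is a knave" true. Taking Nadia=knight, Boris=knight, Cara=knave, Ximena=knave, Jing=knight, each remaining statement checks out:
  Boris (knight): "Jing is a knight" — true. ✓
  Cara (knave): "exactly one of Jing and Cara is a knight exactly when Cara is a knight" — false. ✓
  Ximena (knave): "Jing is a knave" — false. ✓
  Jing (knight): "exactly three of Nadia, Boris, Cara, Ximena, and Jing are knights" — true. ✓
This is the unique consistent assignment.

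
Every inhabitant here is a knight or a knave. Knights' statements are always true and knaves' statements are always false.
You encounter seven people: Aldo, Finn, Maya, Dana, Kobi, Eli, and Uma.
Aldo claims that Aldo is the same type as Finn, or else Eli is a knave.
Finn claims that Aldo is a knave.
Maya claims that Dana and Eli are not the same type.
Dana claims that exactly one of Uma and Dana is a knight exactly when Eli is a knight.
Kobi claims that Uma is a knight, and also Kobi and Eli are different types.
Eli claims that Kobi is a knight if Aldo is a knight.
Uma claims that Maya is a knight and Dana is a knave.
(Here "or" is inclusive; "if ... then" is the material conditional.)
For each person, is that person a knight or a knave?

Knights: Finn, Dana, and Eli. Knaves: Aldo, Maya, Kobi, and Uma.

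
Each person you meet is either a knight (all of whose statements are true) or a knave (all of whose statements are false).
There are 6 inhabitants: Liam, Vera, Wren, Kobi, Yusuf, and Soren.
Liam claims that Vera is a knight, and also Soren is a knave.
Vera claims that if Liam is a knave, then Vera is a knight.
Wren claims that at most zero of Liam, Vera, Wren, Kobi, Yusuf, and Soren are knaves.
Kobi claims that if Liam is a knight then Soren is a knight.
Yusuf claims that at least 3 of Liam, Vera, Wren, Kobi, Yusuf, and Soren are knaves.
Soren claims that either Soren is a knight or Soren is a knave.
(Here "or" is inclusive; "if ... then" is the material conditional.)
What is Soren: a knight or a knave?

Soren is a knight.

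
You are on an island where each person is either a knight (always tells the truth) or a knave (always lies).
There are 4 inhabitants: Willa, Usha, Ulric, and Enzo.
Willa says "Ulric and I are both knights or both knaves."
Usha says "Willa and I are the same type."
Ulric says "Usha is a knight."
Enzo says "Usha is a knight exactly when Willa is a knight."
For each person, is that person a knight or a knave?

Willa is a knight, and the claim "Ulric and I are both knights or both knaves" is indeed true.
Since Usha is a knight, "Willa and I are the same type" needs to be true, which holds.
Ulric (knight): "Usha is a knight" — true. ✓
Enzo is a knight; "Usha is a knight exactly when Willa is a knight" is true, as required.

Willa is a knight, Usha is a knight, Ulric is a knight, and Enzo is a knight.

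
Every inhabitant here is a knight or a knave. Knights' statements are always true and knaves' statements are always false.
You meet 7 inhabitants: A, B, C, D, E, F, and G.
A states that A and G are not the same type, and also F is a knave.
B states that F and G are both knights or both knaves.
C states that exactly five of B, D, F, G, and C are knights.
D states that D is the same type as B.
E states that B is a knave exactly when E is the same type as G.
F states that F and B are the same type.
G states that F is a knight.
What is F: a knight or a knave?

F is a knave.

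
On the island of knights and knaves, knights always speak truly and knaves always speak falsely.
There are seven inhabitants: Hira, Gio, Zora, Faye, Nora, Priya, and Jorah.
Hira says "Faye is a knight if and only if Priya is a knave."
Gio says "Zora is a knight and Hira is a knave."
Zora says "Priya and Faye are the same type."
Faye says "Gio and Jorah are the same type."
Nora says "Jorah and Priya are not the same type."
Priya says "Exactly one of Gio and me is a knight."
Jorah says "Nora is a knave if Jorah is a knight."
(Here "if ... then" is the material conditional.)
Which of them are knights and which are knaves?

Knights: Hira, Priya, and Jorah. Knaves: Gio, Zora, Faye, and Nora.

Hira is a knight, and the claim "Faye is a knight if and only if Priya is a knave" is indeed True.
Gio is a knave; "Zora is a knight and Hira is a knave" is false, as required.
Zora (knave): "Priya and Faye are the same type" — false. ✓
Faye is a knave, so "Gio and Jorah are the same type" must be false — and it is.
Nora is a knave, and the claim "Jorah and Priya are not the same type" is indeed false.
Priya (knight): "exactly one of Gio and me is a knight" — True. ✓
Jorah is a knight, so "Nora is a knave if Jorah is a knight" must be True — and it is.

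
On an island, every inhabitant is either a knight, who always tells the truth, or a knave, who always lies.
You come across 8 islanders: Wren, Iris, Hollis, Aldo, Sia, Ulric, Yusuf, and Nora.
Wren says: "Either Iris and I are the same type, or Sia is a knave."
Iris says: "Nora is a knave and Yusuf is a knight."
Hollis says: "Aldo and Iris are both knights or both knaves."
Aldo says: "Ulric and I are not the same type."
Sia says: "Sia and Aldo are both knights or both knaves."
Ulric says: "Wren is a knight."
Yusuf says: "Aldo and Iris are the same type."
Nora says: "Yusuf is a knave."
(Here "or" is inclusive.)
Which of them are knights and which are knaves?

Wren is a knave, Iris is a knight, Hollis is a knight, Aldo is a knight, Sia is a knight, Ulric is a knave, Yusuf is a knight, and Nora is a knave.

Wren is a knave, and the claim "either Iris and I are the same type, or Sia is a knave" is indeed false.
Iris is a knight; "Nora is a knave and Yusuf is a knight" is True, as required.
Since Hollis is a knight, "Aldo and Iris are both knights or both knaves" needs to be True, which holds.
Aldo is a knight, and the claim "Ulric and I are not the same type" is indeed True.
Sia (knight): "Sia and Aldo are both knights or both knaves" — True. ✓
As a knave, Ulric's statement "Wren is a knight" should be false; it is.
Yusuf is a knight, and the claim "Aldo and Iris are the same type" is indeed True.
Nora is a knave, so "Yusuf is a knave" must be false — and it is.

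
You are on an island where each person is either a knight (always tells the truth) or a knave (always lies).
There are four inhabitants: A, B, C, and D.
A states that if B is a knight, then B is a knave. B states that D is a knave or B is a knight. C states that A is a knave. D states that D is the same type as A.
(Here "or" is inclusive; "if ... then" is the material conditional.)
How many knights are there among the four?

2

The unique consistent assignment is A=knight, B=knave, C=knave, D=knight.
That has 2 knights.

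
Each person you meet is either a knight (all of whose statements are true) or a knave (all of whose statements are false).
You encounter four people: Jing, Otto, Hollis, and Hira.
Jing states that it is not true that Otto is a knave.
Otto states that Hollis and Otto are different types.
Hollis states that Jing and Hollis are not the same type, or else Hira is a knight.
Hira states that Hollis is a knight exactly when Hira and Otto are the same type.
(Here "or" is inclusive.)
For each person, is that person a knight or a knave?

Jing is a knave, so "it is not true that Otto is a knave" must be false — and it is.
Otto (knave): "Hollis and Otto are different types" — false. ✓
Hollis is a knave, so "Jing and Hollis are not the same type, or else Hira is a knight" must be false — and it is.
As a knave, Hira's statement "Hollis is a knight exactly when Hira and Otto are the same type" should be false; it is.

Jing is a knave, Otto is a knave, Hollis is a knave, and Hira is a knave.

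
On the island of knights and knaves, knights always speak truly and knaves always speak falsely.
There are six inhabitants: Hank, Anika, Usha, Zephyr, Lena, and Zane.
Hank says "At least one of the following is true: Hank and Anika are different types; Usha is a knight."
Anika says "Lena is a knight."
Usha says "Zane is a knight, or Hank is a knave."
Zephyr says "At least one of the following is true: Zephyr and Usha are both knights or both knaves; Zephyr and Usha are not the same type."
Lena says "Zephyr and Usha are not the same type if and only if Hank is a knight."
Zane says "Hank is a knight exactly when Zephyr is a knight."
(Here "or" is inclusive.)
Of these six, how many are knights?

4

The unique consistent assignment is Hank=knight, Anika=knave, Usha=knight, Zephyr=knight, Lena=knave, Zane=knight.
That has 4 knights.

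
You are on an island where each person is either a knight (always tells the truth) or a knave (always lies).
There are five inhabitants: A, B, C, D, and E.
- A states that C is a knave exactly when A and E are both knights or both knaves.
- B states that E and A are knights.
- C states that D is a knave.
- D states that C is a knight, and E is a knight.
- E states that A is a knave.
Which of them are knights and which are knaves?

A is a knight, B is a knave, C is a knight, D is a knave, and E is a knave.

Suppose A is a knave. Then A's statement "C is a knave exactly when A and E are both knights or both knaves" would have to be false. Checking the 16 ways to assign the others, none is consistent with every speaker.
(For instance, with B=knave, C=knight, D=knave, E=knave, E's claim "A is a knave" comes out true where it would need to be false.)
So A must be a knight, making "C is a knave exactly when A and E are both knights or both knaves" true. Taking A=knight, B=knave, C=knight, D=knave, E=knave, each remaining statement checks out:
  B (knave): "E and A are knights" — false. ✓
  C (knight): "D is a knave" — true. ✓
  D (knave): "C is a knight, and E is a knight" — false. ✓
  E (knave): "A is a knave" — false. ✓
This is the unique consistent assignment.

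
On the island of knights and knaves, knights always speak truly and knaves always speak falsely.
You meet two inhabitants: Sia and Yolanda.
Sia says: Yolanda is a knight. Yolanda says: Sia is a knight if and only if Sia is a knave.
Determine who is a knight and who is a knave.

Suppose Sia is a knight. Then Sia's statement "Yolanda is a knight" would have to be true. Checking the 2 ways to assign the others, none is consistent with every speaker.
(For instance, with Yolanda=knave, Sia's claim "Yolanda is a knight" comes out false where it would need to be true.)
So Sia must be a knave, making "Yolanda is a knight" false. Taking Sia=knave, Yolanda=knave, each remaining statement checks out:
  Yolanda (knave): "Sia is a knight if and only if Sia is a knave" — false. ✓
This is the unique consistent assignment.

Knights: none. Knaves: Sia and Yolanda.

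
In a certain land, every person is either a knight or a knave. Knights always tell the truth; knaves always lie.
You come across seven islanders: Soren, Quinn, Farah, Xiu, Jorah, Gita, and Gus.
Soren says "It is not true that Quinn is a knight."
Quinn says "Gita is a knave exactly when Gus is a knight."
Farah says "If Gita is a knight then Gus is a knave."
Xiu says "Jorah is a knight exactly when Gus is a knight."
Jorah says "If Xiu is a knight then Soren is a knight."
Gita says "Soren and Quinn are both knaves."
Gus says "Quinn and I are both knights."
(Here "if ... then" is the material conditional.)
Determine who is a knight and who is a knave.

Soren is a knight, Quinn is a knave, Farah is a knight, Xiu is a knave, Jorah is a knight, Gita is a knave, and Gus is a knave.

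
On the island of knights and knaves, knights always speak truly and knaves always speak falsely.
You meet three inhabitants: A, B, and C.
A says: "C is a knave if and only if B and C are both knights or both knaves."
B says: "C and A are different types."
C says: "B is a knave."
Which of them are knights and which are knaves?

Knights: A and C. Knaves: B.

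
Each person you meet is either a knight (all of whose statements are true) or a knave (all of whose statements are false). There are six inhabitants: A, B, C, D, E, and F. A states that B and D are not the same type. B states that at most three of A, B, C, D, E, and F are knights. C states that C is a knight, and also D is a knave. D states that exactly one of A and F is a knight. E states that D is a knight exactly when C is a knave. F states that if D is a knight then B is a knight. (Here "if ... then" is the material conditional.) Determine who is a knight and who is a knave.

A is a knight, so "B and D are not the same type" must be True — and it is.
B is a knight; "at most three of A, B, C, D, E, and F are knights" is True, as required.
C (knave): "C is a knight, and also D is a knave" — False. ✓
Since D is a knave, "exactly one of A and F is a knight" needs to be False, which holds.
As a knave, E's statement "D is a knight exactly when C is a knave" should be False; it is.
F is a knight; "if D is a knight then B is a knight" is True, as required.

A is a knight, B is a knight, C is a knave, D is a knave, E is a knave, and F is a knight.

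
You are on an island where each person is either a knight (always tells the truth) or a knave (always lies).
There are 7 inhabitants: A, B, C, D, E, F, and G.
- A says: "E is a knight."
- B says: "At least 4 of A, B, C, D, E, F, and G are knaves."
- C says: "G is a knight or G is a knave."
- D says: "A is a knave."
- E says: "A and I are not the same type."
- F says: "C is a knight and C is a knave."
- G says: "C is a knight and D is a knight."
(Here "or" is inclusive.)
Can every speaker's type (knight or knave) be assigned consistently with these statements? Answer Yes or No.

No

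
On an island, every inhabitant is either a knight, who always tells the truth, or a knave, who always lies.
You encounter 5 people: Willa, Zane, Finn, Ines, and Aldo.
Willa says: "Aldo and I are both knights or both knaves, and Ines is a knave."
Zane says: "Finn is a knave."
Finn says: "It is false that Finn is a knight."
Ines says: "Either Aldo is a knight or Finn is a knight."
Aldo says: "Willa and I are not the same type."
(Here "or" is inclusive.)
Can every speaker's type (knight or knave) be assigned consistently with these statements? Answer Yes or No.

No

Checking all 32 assignments, each has at least one speaker whose statement's truth value contradicts their type.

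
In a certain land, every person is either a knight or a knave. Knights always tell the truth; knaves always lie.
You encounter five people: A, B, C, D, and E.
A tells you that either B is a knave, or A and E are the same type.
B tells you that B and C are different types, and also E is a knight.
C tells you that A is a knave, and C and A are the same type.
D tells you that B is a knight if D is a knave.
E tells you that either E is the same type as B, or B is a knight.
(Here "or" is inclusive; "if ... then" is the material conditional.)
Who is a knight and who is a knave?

A is a knight, B is a knight, C is a knave, D is a knight, and E is a knight.

Since A is a knight, "either B is a knave, or A and E are the same type" needs to be True, which holds.
Since B is a knight, "B and C are different types, and also E is a knight" needs to be True, which holds.
Since C is a knave, "A is a knave, and C and A are the same type" needs to be false, which holds.
D is a knight, and the claim "B is a knight if D is a knave" is indeed True.
Since E is a knight, "either E is the same type as B, or B is a knight" needs to be True, which holds.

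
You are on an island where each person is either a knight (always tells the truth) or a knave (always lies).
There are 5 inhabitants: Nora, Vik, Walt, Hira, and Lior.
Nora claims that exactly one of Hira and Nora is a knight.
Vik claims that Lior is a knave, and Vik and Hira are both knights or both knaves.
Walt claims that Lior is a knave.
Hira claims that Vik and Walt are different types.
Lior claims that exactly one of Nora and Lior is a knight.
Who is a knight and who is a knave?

Suppose Nora is a knight. Then Nora's statement "exactly one of Hira and Nora is a knight" would have to be true. Checking the 16 ways to assign the others, none is consistent with every speaker.
(For instance, with Vik=knave, Walt=knave, Hira=knave, Lior=knight, Lior's claim "exactly one of Nora and Lior is a knight" comes out false where it would need to be true.)
So Nora must be a knave, making "exactly one of Hira and Nora is a knight" false. Taking Nora=knave, Vik=knave, Walt=knave, Hira=knave, Lior=knight, each remaining statement checks out:
  Vik (knave): "Lior is a knave, and Vik and Hira are both knights or both knaves" — false. ✓
  Walt (knave): "Lior is a knave" — false. ✓
  Hira (knave): "Vik and Walt are different types" — false. ✓
  Lior (knight): "exactly one of Nora and Lior is a knight" — true. ✓
This is the unique consistent assignment.

Nora is a knave, Vik is a knave, Walt is a knave, Hira is a knave, and Lior is a knight.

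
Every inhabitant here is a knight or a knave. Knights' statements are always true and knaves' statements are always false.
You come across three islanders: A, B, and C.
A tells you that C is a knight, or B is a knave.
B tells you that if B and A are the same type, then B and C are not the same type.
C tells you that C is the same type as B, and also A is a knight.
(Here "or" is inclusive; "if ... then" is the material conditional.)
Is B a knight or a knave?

B is a knight.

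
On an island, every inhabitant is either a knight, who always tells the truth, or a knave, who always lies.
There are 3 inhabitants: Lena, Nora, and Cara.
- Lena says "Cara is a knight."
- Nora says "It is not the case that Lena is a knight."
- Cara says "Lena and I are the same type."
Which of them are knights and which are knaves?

Lena is a knight, and the claim "Cara is a knight" is indeed true.
Nora is a knave, so "it is not the case that Lena is a knight" must be false — and it is.
Cara is a knight, and the claim "Lena and I are the same type" is indeed true.

Lena is a knight, Nora is a knave, and Cara is a knight.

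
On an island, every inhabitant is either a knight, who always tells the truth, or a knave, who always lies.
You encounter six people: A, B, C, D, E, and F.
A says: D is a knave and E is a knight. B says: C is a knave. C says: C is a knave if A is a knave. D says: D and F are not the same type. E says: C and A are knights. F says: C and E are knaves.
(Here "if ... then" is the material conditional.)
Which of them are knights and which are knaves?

A is a knight, B is a knave, C is a knight, D is a knave, E is a knight, and F is a knave.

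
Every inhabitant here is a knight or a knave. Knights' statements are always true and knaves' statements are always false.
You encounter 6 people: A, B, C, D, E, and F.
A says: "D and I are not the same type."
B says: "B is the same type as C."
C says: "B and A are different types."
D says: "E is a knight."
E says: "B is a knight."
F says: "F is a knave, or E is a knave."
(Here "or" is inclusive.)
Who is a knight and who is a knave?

A is a knight; "D and I are not the same type" is true, as required.
Since B is a knave, "B is the same type as C" needs to be false, which holds.
C is a knight, and the claim "B and A are different types" is indeed true.
Since D is a knave, "E is a knight" needs to be false, which holds.
E is a knave, and the claim "B is a knight" is indeed false.
As a knight, F's statement "F is a knave, or E is a knave" should be true; it is.

A is a knight, B is a knave, C is a knight, D is a knave, E is a knave, and F is a knight.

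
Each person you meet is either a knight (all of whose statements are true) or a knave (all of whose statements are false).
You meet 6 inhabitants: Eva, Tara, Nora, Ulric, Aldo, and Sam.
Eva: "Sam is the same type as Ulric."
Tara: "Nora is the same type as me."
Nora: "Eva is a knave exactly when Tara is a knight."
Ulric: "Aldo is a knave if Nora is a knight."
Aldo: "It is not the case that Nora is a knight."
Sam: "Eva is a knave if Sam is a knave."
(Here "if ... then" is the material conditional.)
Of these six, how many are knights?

4

The unique consistent assignment is Eva=knight, Tara=knave, Nora=knight, Ulric=knight, Aldo=knave, Sam=knight.
That has 4 knights.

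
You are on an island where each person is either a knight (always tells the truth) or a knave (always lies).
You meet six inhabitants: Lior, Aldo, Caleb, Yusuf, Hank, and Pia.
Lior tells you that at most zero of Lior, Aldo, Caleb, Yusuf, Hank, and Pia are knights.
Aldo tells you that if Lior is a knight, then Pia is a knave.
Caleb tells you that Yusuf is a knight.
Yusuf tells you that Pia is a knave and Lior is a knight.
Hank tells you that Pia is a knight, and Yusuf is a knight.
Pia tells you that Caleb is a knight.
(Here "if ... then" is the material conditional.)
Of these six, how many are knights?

1

The unique consistent assignment is Lior=knave, Aldo=knight, Caleb=knave, Yusuf=knave, Hank=knave, Pia=knave.
That has 1 knight.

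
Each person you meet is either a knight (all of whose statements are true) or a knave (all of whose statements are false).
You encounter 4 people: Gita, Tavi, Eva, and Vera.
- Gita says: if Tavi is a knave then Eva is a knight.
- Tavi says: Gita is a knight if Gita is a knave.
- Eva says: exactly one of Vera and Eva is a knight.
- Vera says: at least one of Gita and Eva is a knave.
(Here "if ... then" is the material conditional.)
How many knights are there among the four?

3

The unique consistent assignment is Gita=knight, Tavi=knight, Eva=knight, Vera=knave.
That has 3 knights.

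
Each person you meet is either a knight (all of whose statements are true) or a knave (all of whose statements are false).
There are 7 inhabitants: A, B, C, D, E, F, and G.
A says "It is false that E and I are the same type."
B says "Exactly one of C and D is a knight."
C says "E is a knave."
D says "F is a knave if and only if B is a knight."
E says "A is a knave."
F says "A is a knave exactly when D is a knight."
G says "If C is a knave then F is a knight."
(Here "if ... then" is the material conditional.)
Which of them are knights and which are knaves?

Since A is a knight, "it is false that E and I are the same type" needs to be true, which holds.
B is a knight, so "exactly one of C and D is a knight" must be true — and it is.
C is a knight; "E is a knave" is true, as required.
Since D is a knave, "F is a knave if and only if B is a knight" needs to be False, which holds.
E is a knave, and the claim "A is a knave" is indeed False.
F (knight): "A is a knave exactly when D is a knight" — true. ✓
G is a knight, and the claim "if C is a knave then F is a knight" is indeed true.

A is a knight, B is a knight, C is a knight, D is a knave, E is a knave, F is a knight, and G is a knight.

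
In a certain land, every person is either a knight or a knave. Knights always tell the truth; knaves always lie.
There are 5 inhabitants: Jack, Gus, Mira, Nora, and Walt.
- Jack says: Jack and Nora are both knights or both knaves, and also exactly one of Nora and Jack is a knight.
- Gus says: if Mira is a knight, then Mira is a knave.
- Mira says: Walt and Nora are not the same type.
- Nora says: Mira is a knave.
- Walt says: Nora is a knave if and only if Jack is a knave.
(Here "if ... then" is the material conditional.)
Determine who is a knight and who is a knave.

Jack is a knave, Gus is a knave, Mira is a knight, Nora is a knave, and Walt is a knight.

Jack is a knave, so "Jack and Nora are both knights or both knaves, and also exactly one of Nora and Jack is a knight" must be False — and it is.
Gus is a knave, and the claim "if Mira is a knight, then Mira is a knave" is indeed False.
Mira is a knight, and the claim "Walt and Nora are not the same type" is indeed True.
Nora is a knave, so "Mira is a knave" must be False — and it is.
Walt is a knight; "Nora is a knave if and only if Jack is a knave" is True, as required.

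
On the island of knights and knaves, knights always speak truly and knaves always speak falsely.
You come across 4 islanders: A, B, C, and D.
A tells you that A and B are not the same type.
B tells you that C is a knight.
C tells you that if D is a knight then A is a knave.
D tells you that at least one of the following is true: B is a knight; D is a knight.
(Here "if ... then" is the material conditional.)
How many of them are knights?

2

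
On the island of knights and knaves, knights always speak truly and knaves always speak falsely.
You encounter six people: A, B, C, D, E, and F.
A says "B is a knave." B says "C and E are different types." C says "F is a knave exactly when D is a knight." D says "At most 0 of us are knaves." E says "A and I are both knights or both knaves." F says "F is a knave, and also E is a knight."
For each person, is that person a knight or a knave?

A is a knight, B is a knave, C is a knave, D is a knave, E is a knave, and F is a knave.

A is a knight; "B is a knave" is True, as required.
As a knave, B's statement "C and E are different types" should be false; it is.
As a knave, C's statement "F is a knave exactly when D is a knight" should be false; it is.
D is a knave, so "at most 0 of us are knaves" must be false — and it is.
As a knave, E's statement "A and I are both knights or both knaves" should be false; it is.
As a knave, F's statement "F is a knave, and also E is a knight" should be false; it is.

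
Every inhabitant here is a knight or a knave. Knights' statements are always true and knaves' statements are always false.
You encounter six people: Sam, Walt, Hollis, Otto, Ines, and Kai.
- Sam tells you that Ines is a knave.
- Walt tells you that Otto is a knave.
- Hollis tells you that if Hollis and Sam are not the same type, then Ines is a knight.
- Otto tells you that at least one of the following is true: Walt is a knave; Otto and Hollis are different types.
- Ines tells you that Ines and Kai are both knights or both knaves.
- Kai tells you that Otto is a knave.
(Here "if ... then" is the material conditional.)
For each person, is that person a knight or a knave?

Sam is a knight, Walt is a knight, Hollis is a knave, Otto is a knave, Ines is a knave, and Kai is a knight.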